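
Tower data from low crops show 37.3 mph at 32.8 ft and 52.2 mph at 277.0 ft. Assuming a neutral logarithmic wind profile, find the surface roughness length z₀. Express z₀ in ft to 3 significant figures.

z₀ ≈ 0.157 ft

Log law: V(z) ∝ ln(z/z₀). With r = V₁/V₂ = 37.3/52.2 = 0.71456,
r · ln(z₂/z₀) = ln(z₁/z₀) ⇒ ln z₀ = (ln z₁ − r·ln z₂)/(1 − r)
ln z₀ = (3.49043 − 0.71456×5.62402) / 0.28544 = -1.8507
z₀ = exp(-1.8507) = 0.1571 ft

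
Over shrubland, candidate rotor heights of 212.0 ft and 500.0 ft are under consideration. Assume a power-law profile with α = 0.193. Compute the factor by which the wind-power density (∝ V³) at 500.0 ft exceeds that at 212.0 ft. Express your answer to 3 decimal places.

1.643

Speed ratio: V_B/V_A = (z_B/z_A)^α = (500.0/212.0)^0.193 = (2.3585)^0.193 = 1.18010
Power-density ratio: P_B/P_A = (V_B/V_A)³ = (1.18010)³ = 1.64344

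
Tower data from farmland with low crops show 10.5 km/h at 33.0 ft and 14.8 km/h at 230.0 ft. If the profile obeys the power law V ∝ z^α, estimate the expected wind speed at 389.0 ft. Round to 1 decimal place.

16.2 km/h

First find α: α = ln(V₂/V₁)/ln(z₂/z₁) = ln(14.8/10.5)/ln(230.0/33.0) = 0.34325/1.94157 = 0.1768
Extrapolate from 230.0 ft to 389.0 ft: V₃ = 14.8 × (389.0/230.0)^0.1768 = 14.8 × 1.0974 = 16.2409 km/h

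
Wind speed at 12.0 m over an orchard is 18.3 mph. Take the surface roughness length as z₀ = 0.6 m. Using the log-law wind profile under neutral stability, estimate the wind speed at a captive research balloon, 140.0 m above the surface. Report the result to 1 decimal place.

Log law: V(z) ∝ ln(z/z₀), so V₂/V₁ = ln(z₂/z₀) / ln(z₁/z₀).
ln(140.0/0.6) = 5.4525, ln(12.0/0.6) = 2.9957
V₂ = 18.3 × 5.4525/2.9957 = 18.3 × 1.8201 = 33.3074 mph

33.3 mph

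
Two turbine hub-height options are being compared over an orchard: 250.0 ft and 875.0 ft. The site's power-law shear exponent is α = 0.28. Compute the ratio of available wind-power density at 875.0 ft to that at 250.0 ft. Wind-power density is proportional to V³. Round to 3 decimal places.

Speed ratio: V_B/V_A = (z_B/z_A)^α = (875.0/250.0)^0.28 = (3.5000)^0.28 = 1.42017
Power-density ratio: P_B/P_A = (V_B/V_A)³ = (1.42017)³ = 2.86429

2.864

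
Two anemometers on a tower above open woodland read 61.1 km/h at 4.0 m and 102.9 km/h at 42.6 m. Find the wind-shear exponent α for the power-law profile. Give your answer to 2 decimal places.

Power law: V₂/V₁ = (z₂/z₁)^α ⇒ α = ln(V₂/V₁) / ln(z₂/z₁)
α = ln(102.9/61.1) / ln(42.6/4.0) = ln(1.6841) / ln(10.6500)
  = 0.52125 / 2.36556 = 0.22035

α ≈ 0.22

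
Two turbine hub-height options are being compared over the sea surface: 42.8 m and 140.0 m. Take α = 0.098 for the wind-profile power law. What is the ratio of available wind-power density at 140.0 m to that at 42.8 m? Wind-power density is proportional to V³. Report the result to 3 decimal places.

Speed ratio: V_B/V_A = (z_B/z_A)^α = (140.0/42.8)^0.098 = (3.2710)^0.098 = 1.12315
Power-density ratio: P_B/P_A = (V_B/V_A)³ = (1.12315)³ = 1.41683

1.417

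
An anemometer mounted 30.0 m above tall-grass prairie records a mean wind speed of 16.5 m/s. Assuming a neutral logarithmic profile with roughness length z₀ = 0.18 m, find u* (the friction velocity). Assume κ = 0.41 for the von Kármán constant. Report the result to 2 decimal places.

u* ≈ 1.32 m/s

Log law: V(z) = (u*/κ) · ln(z/z₀) ⇒ u* = κ · V / ln(z/z₀)
u* = 0.41 × 16.5 / ln(30.0/0.18) = 0.41 × 16.5 / 5.1160
   = 6.7650 / 5.1160 = 1.3223 m/s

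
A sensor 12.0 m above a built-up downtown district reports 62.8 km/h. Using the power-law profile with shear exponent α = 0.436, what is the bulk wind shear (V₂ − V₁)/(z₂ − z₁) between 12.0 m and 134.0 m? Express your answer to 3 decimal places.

Power law: V₂ = V₁ · (z₂/z₁)^α = 62.8 × (11.1667)^0.436 = 179.8268 km/h
ΔV/Δz = (179.8268 − 62.8)/(134.0 − 12.0) = 117.0268/122.0000 = 0.95924 km/h/m

0.959 km/h/m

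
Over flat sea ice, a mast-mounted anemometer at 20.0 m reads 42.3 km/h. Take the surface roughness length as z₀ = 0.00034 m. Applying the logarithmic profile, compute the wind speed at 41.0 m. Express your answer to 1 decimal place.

Log law: V(z) ∝ ln(z/z₀), so V₂/V₁ = ln(z₂/z₀) / ln(z₁/z₀).
ln(41.0/0.00034) = 11.7001, ln(20.0/0.00034) = 10.9823
V₂ = 42.3 × 11.7001/10.9823 = 42.3 × 1.0654 = 45.0649 km/h

45.1 km/h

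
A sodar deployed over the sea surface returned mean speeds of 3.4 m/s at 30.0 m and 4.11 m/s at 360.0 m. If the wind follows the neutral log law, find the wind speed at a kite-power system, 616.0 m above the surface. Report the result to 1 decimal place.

Log law: V ∝ ln(z/z₀). From the pair, with r = V₁/V₂ = 0.82725,
ln z₀ = (ln z₁ − r·ln z₂)/(1 − r) = (3.4012 − 0.82725×5.8861)/0.17275 = -8.4984 → z₀ = 0.0002038 m
V₃ = V₁ · ln(z₃/z₀)/ln(z₁/z₀) = 3.4 × 14.9216/11.8996 = 4.2635 m/s

4.3 m/s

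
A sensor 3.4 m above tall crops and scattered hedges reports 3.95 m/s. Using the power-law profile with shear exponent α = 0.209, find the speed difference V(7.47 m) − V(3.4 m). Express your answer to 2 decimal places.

Power law: V₂ = V₁ · (z₂/z₁)^α = 3.95 × (2.1971)^0.209 = 4.6563 m/s
ΔV = 4.6563 − 3.95 = 0.7063 m/s

0.71 m/s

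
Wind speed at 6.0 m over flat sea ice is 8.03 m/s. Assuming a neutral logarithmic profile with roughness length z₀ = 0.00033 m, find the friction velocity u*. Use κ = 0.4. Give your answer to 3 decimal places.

u* ≈ 0.327 m/s

Log law: V(z) = (u*/κ) · ln(z/z₀) ⇒ u* = κ · V / ln(z/z₀)
u* = 0.4 × 8.03 / ln(6.0/0.00033) = 0.4 × 8.03 / 9.8082
   = 3.2120 / 9.8082 = 0.3275 m/s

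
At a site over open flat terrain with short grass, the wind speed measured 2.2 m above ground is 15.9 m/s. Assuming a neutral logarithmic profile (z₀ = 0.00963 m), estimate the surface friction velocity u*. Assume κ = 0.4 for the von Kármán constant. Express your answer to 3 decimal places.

Log law: V(z) = (u*/κ) · ln(z/z₀) ⇒ u* = κ · V / ln(z/z₀)
u* = 0.4 × 15.9 / ln(2.2/0.00963) = 0.4 × 15.9 / 5.4313
   = 6.3600 / 5.4313 = 1.1710 m/s

u* ≈ 1.171 m/s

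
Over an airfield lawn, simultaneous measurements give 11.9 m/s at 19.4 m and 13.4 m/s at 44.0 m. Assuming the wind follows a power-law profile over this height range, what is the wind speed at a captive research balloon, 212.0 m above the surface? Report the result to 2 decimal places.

First find α: α = ln(V₂/V₁)/ln(z₂/z₁) = ln(13.4/11.9)/ln(44.0/19.4) = 0.11872/0.81892 = 0.1450
Extrapolate from 44.0 m to 212.0 m: V₃ = 13.4 × (212.0/44.0)^0.1450 = 13.4 × 1.2560 = 16.8306 m/s

16.83 m/s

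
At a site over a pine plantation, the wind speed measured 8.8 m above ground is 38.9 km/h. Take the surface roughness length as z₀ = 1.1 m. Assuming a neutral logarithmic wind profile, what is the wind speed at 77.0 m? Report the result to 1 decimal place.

Log law: V(z) ∝ ln(z/z₀), so V₂/V₁ = ln(z₂/z₀) / ln(z₁/z₀).
ln(77.0/1.1) = 4.2485, ln(8.8/1.1) = 2.0794
V₂ = 38.9 × 4.2485/2.0794 = 38.9 × 2.0431 = 79.4764 km/h

79.5 km/h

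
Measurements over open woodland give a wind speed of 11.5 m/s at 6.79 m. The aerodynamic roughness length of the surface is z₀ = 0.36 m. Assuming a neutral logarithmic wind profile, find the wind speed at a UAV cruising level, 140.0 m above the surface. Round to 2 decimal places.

Log law: V(z) ∝ ln(z/z₀), so V₂/V₁ = ln(z₂/z₀) / ln(z₁/z₀).
ln(140.0/0.36) = 5.9633, ln(6.79/0.36) = 2.9371
V₂ = 11.5 × 5.9633/2.9371 = 11.5 × 2.0303 = 23.3488 m/s

23.35 m/s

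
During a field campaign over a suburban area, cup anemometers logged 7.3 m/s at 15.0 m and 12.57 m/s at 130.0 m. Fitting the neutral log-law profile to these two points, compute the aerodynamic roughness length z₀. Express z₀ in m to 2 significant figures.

z₀ ≈ 0.75 m

Log law: V(z) ∝ ln(z/z₀). With r = V₁/V₂ = 7.3/12.57 = 0.58075,
r · ln(z₂/z₀) = ln(z₁/z₀) ⇒ ln z₀ = (ln z₁ − r·ln z₂)/(1 − r)
ln z₀ = (2.70805 − 0.58075×4.86753) / 0.41925 = -0.2833
z₀ = exp(-0.2833) = 0.7533 m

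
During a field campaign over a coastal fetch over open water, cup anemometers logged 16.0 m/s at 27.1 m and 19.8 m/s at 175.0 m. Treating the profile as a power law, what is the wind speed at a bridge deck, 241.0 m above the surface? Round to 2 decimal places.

20.54 m/s

First find α: α = ln(V₂/V₁)/ln(z₂/z₁) = ln(19.8/16.0)/ln(175.0/27.1) = 0.21309/1.86525 = 0.1142
Extrapolate from 175.0 m to 241.0 m: V₃ = 19.8 × (241.0/175.0)^0.1142 = 19.8 × 1.0372 = 20.5373 m/s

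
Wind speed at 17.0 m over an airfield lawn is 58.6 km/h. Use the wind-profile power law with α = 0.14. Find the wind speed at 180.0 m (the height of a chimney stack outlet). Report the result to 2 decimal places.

Power-law profile: V₂ = V₁ · (z₂/z₁)^α
V₂ = 58.6 × (180.0/17.0)^0.14 = 58.6 × (10.5882)^0.14
    = 58.6 × 1.3915 = 81.5404 km/h

81.54 km/h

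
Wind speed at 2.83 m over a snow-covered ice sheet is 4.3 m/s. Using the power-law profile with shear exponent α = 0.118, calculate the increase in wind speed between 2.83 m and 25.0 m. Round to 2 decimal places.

Power law: V₂ = V₁ · (z₂/z₁)^α = 4.3 × (8.8339)^0.118 = 5.5605 m/s
ΔV = 5.5605 − 4.3 = 1.2605 m/s

1.26 m/s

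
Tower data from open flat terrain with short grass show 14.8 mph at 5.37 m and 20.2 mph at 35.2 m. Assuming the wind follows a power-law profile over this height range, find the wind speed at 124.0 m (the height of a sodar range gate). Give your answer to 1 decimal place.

First find α: α = ln(V₂/V₁)/ln(z₂/z₁) = ln(20.2/14.8)/ln(35.2/5.37) = 0.31106/1.88022 = 0.1654
Extrapolate from 35.2 m to 124.0 m: V₃ = 20.2 × (124.0/35.2)^0.1654 = 20.2 × 1.2316 = 24.8785 mph

24.9 mph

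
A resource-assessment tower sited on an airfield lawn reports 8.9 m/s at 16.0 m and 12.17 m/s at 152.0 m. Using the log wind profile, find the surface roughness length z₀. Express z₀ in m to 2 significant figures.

z₀ ≈ 0.035 m

Log law: V(z) ∝ ln(z/z₀). With r = V₁/V₂ = 8.9/12.17 = 0.73131,
r · ln(z₂/z₀) = ln(z₁/z₀) ⇒ ln z₀ = (ln z₁ − r·ln z₂)/(1 − r)
ln z₀ = (2.77259 − 0.73131×5.02388) / 0.26869 = -3.3548
z₀ = exp(-3.3548) = 0.03492 m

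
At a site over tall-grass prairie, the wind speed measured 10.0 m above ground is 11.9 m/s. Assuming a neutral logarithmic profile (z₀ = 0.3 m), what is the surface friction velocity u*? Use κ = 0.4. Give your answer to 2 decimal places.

Log law: V(z) = (u*/κ) · ln(z/z₀) ⇒ u* = κ · V / ln(z/z₀)
u* = 0.4 × 11.9 / ln(10.0/0.3) = 0.4 × 11.9 / 3.5066
   = 4.7600 / 3.5066 = 1.3575 m/s

u* ≈ 1.36 m/s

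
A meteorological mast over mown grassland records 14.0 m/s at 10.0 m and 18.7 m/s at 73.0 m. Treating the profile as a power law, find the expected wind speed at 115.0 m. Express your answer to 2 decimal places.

19.98 m/s

First find α: α = ln(V₂/V₁)/ln(z₂/z₁) = ln(18.7/14.0)/ln(73.0/10.0) = 0.28947/1.98787 = 0.1456
Extrapolate from 73.0 m to 115.0 m: V₃ = 18.7 × (115.0/73.0)^0.1456 = 18.7 × 1.0684 = 19.9794 m/s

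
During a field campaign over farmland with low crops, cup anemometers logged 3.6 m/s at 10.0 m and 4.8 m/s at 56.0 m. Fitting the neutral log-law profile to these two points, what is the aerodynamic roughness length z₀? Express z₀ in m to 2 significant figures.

Log law: V(z) ∝ ln(z/z₀). With r = V₁/V₂ = 3.6/4.8 = 0.75000,
r · ln(z₂/z₀) = ln(z₁/z₀) ⇒ ln z₀ = (ln z₁ − r·ln z₂)/(1 − r)
ln z₀ = (2.30259 − 0.75000×4.02535) / 0.25000 = -2.8657
z₀ = exp(-2.8657) = 0.05694 m

z₀ ≈ 0.057 m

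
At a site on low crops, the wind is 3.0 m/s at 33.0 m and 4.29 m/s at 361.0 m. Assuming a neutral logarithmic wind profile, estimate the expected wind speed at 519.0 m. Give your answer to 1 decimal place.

4.5 m/s

Log law: V ∝ ln(z/z₀). From the pair, with r = V₁/V₂ = 0.69930,
ln z₀ = (ln z₁ − r·ln z₂)/(1 − r) = (3.4965 − 0.69930×5.8889)/0.30070 = -2.0671 → z₀ = 0.1265 m
V₃ = V₁ · ln(z₃/z₀)/ln(z₁/z₀) = 3.0 × 8.3190/5.5637 = 4.4857 m/s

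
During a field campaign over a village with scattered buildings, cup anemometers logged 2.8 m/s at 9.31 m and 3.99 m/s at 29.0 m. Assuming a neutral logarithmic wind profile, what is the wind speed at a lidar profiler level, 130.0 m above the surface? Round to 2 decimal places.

5.56 m/s

Log law: V ∝ ln(z/z₀). From the pair, with r = V₁/V₂ = 0.70175,
ln z₀ = (ln z₁ − r·ln z₂)/(1 − r) = (2.2311 − 0.70175×3.3673)/0.29825 = -0.4423 → z₀ = 0.6425 m
V₃ = V₁ · ln(z₃/z₀)/ln(z₁/z₀) = 2.8 × 5.3099/2.6734 = 5.5613 m/s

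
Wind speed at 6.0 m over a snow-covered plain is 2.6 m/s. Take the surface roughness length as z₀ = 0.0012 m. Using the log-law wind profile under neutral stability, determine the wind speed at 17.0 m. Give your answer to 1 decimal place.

2.9 m/s

Log law: V(z) ∝ ln(z/z₀), so V₂/V₁ = ln(z₂/z₀) / ln(z₁/z₀).
ln(17.0/0.0012) = 9.5586, ln(6.0/0.0012) = 8.5172
V₂ = 2.6 × 9.5586/8.5172 = 2.6 × 1.1223 = 2.9179 m/s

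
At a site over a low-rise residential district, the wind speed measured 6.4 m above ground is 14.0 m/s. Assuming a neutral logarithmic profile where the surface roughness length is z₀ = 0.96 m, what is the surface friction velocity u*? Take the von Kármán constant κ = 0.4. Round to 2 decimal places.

u* ≈ 2.95 m/s

Log law: V(z) = (u*/κ) · ln(z/z₀) ⇒ u* = κ · V / ln(z/z₀)
u* = 0.4 × 14.0 / ln(6.4/0.96) = 0.4 × 14.0 / 1.8971
   = 5.6000 / 1.8971 = 2.9518 m/s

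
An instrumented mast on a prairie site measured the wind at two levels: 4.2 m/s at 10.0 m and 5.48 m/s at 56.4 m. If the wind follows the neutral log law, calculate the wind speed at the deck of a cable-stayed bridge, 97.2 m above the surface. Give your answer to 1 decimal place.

5.9 m/s

Log law: V ∝ ln(z/z₀). From the pair, with r = V₁/V₂ = 0.76642,
ln z₀ = (ln z₁ − r·ln z₂)/(1 − r) = (2.3026 − 0.76642×4.0325)/0.23358 = -3.3736 → z₀ = 0.03427 m
V₃ = V₁ · ln(z₃/z₀)/ln(z₁/z₀) = 4.2 × 7.9504/5.6762 = 5.8827 m/s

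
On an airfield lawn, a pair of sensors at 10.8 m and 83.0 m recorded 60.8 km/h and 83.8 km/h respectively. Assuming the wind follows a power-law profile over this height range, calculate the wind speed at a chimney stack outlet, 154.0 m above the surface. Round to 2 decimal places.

92.36 km/h

First find α: α = ln(V₂/V₁)/ln(z₂/z₁) = ln(83.8/60.8)/ln(83.0/10.8) = 0.32084/2.03929 = 0.1573
Extrapolate from 83.0 m to 154.0 m: V₃ = 83.8 × (154.0/83.0)^0.1573 = 83.8 × 1.1021 = 92.3588 km/h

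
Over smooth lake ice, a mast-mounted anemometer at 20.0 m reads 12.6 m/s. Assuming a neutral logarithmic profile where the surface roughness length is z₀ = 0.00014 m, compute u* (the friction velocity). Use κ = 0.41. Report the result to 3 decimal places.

Log law: V(z) = (u*/κ) · ln(z/z₀) ⇒ u* = κ · V / ln(z/z₀)
u* = 0.41 × 12.6 / ln(20.0/0.00014) = 0.41 × 12.6 / 11.8696
   = 5.1660 / 11.8696 = 0.4352 m/s

u* ≈ 0.435 m/s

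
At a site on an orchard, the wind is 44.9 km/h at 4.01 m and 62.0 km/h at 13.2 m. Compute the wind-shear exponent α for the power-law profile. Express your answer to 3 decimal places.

α ≈ 0.271

Power law: V₂/V₁ = (z₂/z₁)^α ⇒ α = ln(V₂/V₁) / ln(z₂/z₁)
α = ln(62.0/44.9) / ln(13.2/4.01) = ln(1.3808) / ln(3.2918)
  = 0.32270 / 1.19143 = 0.27085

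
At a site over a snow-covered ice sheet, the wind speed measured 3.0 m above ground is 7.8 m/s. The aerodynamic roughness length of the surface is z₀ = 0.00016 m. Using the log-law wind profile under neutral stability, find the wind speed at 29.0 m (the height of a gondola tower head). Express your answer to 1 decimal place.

9.6 m/s

Log law: V(z) ∝ ln(z/z₀), so V₂/V₁ = ln(z₂/z₀) / ln(z₁/z₀).
ln(29.0/0.00016) = 12.1076, ln(3.0/0.00016) = 9.8389
V₂ = 7.8 × 12.1076/9.8389 = 7.8 × 1.2306 = 9.5985 m/s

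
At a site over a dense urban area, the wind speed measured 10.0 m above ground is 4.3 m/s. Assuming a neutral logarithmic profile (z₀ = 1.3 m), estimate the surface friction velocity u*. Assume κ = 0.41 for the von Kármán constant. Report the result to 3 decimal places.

Log law: V(z) = (u*/κ) · ln(z/z₀) ⇒ u* = κ · V / ln(z/z₀)
u* = 0.41 × 4.3 / ln(10.0/1.3) = 0.41 × 4.3 / 2.0402
   = 1.7630 / 2.0402 = 0.8641 m/s

u* ≈ 0.864 m/s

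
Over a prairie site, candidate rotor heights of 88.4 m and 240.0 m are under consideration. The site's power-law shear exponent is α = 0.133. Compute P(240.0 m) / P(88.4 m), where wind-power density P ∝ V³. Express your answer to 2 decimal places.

Speed ratio: V_B/V_A = (z_B/z_A)^α = (240.0/88.4)^0.133 = (2.7149)^0.133 = 1.14206
Power-density ratio: P_B/P_A = (V_B/V_A)³ = (1.14206)³ = 1.48960

1.49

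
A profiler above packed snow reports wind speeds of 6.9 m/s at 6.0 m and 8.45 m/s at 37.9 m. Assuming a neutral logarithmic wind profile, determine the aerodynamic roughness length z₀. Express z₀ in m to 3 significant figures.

z₀ ≈ 0.00164 m

Log law: V(z) ∝ ln(z/z₀). With r = V₁/V₂ = 6.9/8.45 = 0.81657,
r · ln(z₂/z₀) = ln(z₁/z₀) ⇒ ln z₀ = (ln z₁ − r·ln z₂)/(1 − r)
ln z₀ = (1.79176 − 0.81657×3.63495) / 0.18343 = -6.4134
z₀ = exp(-6.4134) = 0.001639 m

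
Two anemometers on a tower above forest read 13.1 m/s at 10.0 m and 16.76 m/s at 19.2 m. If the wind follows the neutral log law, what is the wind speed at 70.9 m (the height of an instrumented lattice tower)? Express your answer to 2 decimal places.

24.09 m/s

Log law: V ∝ ln(z/z₀). From the pair, with r = V₁/V₂ = 0.78162,
ln z₀ = (ln z₁ − r·ln z₂)/(1 − r) = (2.3026 − 0.78162×2.9549)/0.21838 = -0.0322 → z₀ = 0.9683 m
V₃ = V₁ · ln(z₃/z₀)/ln(z₁/z₀) = 13.1 × 4.2935/2.3348 = 24.0896 m/s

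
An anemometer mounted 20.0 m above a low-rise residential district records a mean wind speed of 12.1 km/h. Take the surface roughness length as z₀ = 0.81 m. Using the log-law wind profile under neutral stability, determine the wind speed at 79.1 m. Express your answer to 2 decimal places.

17.29 km/h

Log law: V(z) ∝ ln(z/z₀), so V₂/V₁ = ln(z₂/z₀) / ln(z₁/z₀).
ln(79.1/0.81) = 4.5814, ln(20.0/0.81) = 3.2065
V₂ = 12.1 × 4.5814/3.2065 = 12.1 × 1.4288 = 17.2887 km/h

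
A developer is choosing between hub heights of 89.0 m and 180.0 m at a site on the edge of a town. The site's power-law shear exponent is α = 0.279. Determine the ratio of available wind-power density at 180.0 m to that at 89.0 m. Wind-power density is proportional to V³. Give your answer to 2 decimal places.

Speed ratio: V_B/V_A = (z_B/z_A)^α = (180.0/89.0)^0.279 = (2.0225)^0.279 = 1.21714
Power-density ratio: P_B/P_A = (V_B/V_A)³ = (1.21714)³ = 1.80312

1.80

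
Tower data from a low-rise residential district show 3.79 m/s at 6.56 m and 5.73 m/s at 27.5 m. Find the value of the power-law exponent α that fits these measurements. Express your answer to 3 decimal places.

α ≈ 0.288

Power law: V₂/V₁ = (z₂/z₁)^α ⇒ α = ln(V₂/V₁) / ln(z₂/z₁)
α = ln(5.73/3.79) / ln(27.5/6.56) = ln(1.5119) / ln(4.1921)
  = 0.41335 / 1.43320 = 0.28841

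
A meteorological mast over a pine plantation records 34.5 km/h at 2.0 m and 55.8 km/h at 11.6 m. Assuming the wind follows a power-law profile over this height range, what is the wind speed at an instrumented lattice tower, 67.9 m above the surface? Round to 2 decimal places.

First find α: α = ln(V₂/V₁)/ln(z₂/z₁) = ln(55.8/34.5)/ln(11.6/2.0) = 0.48081/1.75786 = 0.2735
Extrapolate from 11.6 m to 67.9 m: V₃ = 55.8 × (67.9/11.6)^0.2735 = 55.8 × 1.6215 = 90.4772 km/h

90.48 km/h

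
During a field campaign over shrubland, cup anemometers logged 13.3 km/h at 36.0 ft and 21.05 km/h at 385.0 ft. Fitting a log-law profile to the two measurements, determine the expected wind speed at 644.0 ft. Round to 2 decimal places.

22.73 km/h

Log law: V ∝ ln(z/z₀). From the pair, with r = V₁/V₂ = 0.63183,
ln z₀ = (ln z₁ − r·ln z₂)/(1 − r) = (3.5835 − 0.63183×5.9532)/0.36817 = -0.4832 → z₀ = 0.6168 ft
V₃ = V₁ · ln(z₃/z₀)/ln(z₁/z₀) = 13.3 × 6.9509/4.0668 = 22.7325 km/h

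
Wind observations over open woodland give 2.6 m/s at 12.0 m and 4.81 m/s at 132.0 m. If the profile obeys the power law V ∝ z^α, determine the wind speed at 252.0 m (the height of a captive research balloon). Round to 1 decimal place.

5.7 m/s

First find α: α = ln(V₂/V₁)/ln(z₂/z₁) = ln(4.81/2.6)/ln(132.0/12.0) = 0.61519/2.39790 = 0.2566
Extrapolate from 132.0 m to 252.0 m: V₃ = 4.81 × (252.0/132.0)^0.2566 = 4.81 × 1.1804 = 5.6780 m/s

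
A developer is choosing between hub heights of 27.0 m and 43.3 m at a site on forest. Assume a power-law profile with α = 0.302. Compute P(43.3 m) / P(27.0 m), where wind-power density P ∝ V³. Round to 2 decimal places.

1.53

Speed ratio: V_B/V_A = (z_B/z_A)^α = (43.3/27.0)^0.302 = (1.6037)^0.302 = 1.15331
Power-density ratio: P_B/P_A = (V_B/V_A)³ = (1.15331)³ = 1.53406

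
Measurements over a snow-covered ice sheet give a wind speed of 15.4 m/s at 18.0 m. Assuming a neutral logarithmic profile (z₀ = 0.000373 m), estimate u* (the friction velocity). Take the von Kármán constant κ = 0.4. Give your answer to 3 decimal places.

Log law: V(z) = (u*/κ) · ln(z/z₀) ⇒ u* = κ · V / ln(z/z₀)
u* = 0.4 × 15.4 / ln(18.0/0.000373) = 0.4 × 15.4 / 10.7843
   = 6.1600 / 10.7843 = 0.5712 m/s

u* ≈ 0.571 m/s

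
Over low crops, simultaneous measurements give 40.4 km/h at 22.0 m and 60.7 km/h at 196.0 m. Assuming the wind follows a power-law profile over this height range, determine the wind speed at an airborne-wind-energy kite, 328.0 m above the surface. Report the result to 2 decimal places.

66.81 km/h

First find α: α = ln(V₂/V₁)/ln(z₂/z₁) = ln(60.7/40.4)/ln(196.0/22.0) = 0.40711/2.18707 = 0.1861
Extrapolate from 196.0 m to 328.0 m: V₃ = 60.7 × (328.0/196.0)^0.1861 = 60.7 × 1.1006 = 66.8058 km/h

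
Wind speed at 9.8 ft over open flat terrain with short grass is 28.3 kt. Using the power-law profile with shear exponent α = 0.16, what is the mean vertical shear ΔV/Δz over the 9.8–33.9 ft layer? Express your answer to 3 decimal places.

Power law: V₂ = V₁ · (z₂/z₁)^α = 28.3 × (3.4592)^0.16 = 34.5161 kt
ΔV/Δz = (34.5161 − 28.3)/(33.9 − 9.8) = 6.2161/24.1000 = 0.25793 kt/ft

0.258 kt/ft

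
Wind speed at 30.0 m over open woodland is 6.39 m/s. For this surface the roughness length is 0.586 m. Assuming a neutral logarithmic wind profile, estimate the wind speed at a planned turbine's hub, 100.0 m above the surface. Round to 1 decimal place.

Log law: V(z) ∝ ln(z/z₀), so V₂/V₁ = ln(z₂/z₀) / ln(z₁/z₀).
ln(100.0/0.586) = 5.1396, ln(30.0/0.586) = 3.9356
V₂ = 6.39 × 5.1396/3.9356 = 6.39 × 1.3059 = 8.3448 m/s

8.3 m/s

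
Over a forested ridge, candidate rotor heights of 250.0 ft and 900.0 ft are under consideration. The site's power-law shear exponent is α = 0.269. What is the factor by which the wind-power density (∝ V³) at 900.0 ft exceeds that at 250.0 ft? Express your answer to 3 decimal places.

Speed ratio: V_B/V_A = (z_B/z_A)^α = (900.0/250.0)^0.269 = (3.6000)^0.269 = 1.41138
Power-density ratio: P_B/P_A = (V_B/V_A)³ = (1.41138)³ = 2.81149

2.811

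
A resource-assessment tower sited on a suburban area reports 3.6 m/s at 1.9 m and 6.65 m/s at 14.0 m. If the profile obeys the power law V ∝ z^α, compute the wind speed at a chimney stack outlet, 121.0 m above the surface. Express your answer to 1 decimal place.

12.9 m/s

First find α: α = ln(V₂/V₁)/ln(z₂/z₁) = ln(6.65/3.6)/ln(14.0/1.9) = 0.61368/1.99720 = 0.3073
Extrapolate from 14.0 m to 121.0 m: V₃ = 6.65 × (121.0/14.0)^0.3073 = 6.65 × 1.9400 = 12.9012 m/s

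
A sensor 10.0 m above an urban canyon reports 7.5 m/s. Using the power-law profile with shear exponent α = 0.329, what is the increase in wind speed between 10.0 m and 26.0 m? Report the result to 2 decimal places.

Power law: V₂ = V₁ · (z₂/z₁)^α = 7.5 × (2.6000)^0.329 = 10.2704 m/s
ΔV = 10.2704 − 7.5 = 2.7704 m/s

2.77 m/s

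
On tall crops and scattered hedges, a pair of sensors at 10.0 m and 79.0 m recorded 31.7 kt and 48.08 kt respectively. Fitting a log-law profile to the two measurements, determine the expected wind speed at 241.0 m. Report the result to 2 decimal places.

56.92 kt

Log law: V ∝ ln(z/z₀). From the pair, with r = V₁/V₂ = 0.65932,
ln z₀ = (ln z₁ − r·ln z₂)/(1 − r) = (2.3026 − 0.65932×4.3694)/0.34068 = -1.6974 → z₀ = 0.1832 m
V₃ = V₁ · ln(z₃/z₀)/ln(z₁/z₀) = 31.7 × 7.1822/4.0000 = 56.9192 kt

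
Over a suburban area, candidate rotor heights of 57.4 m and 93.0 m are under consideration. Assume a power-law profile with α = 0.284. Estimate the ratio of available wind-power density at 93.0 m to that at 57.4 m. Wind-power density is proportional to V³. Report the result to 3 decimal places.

Speed ratio: V_B/V_A = (z_B/z_A)^α = (93.0/57.4)^0.284 = (1.6202)^0.284 = 1.14688
Power-density ratio: P_B/P_A = (V_B/V_A)³ = (1.14688)³ = 1.50853

1.509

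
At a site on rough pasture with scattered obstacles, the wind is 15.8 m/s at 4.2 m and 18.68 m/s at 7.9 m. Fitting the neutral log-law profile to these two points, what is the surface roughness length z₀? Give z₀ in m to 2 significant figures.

Log law: V(z) ∝ ln(z/z₀). With r = V₁/V₂ = 15.8/18.68 = 0.84582,
r · ln(z₂/z₀) = ln(z₁/z₀) ⇒ ln z₀ = (ln z₁ − r·ln z₂)/(1 − r)
ln z₀ = (1.43508 − 0.84582×2.06686) / 0.15418 = -2.0309
z₀ = exp(-2.0309) = 0.1312 m

z₀ ≈ 0.13 m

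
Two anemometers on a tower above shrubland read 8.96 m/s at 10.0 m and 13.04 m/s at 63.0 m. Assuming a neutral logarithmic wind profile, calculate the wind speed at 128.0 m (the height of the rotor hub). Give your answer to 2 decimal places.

14.61 m/s

Log law: V ∝ ln(z/z₀). From the pair, with r = V₁/V₂ = 0.68712,
ln z₀ = (ln z₁ − r·ln z₂)/(1 − r) = (2.3026 − 0.68712×4.1431)/0.31288 = -1.7394 → z₀ = 0.1756 m
V₃ = V₁ · ln(z₃/z₀)/ln(z₁/z₀) = 8.96 × 6.5914/4.0420 = 14.6114 m/s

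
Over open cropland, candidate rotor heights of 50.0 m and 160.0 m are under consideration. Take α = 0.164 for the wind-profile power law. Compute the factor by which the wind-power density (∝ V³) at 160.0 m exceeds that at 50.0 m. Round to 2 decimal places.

1.77

Speed ratio: V_B/V_A = (z_B/z_A)^α = (160.0/50.0)^0.164 = (3.2000)^0.164 = 1.21017
Power-density ratio: P_B/P_A = (V_B/V_A)³ = (1.21017)³ = 1.77229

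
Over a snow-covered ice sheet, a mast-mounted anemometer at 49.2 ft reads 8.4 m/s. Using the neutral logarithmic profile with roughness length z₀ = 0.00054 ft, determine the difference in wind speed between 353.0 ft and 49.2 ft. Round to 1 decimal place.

Log law: V₂ = V₁ · ln(z₂/z₀)/ln(z₁/z₀) = 8.4 × 13.3904/11.4198 = 9.8495 m/s
ΔV = 9.8495 − 8.4 = 1.4495 m/s

1.4 m/s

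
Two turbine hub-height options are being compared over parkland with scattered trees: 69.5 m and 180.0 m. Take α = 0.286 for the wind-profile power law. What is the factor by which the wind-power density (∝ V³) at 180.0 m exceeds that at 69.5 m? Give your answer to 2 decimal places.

2.26

Speed ratio: V_B/V_A = (z_B/z_A)^α = (180.0/69.5)^0.286 = (2.5899)^0.286 = 1.31281
Power-density ratio: P_B/P_A = (V_B/V_A)³ = (1.31281)³ = 2.26256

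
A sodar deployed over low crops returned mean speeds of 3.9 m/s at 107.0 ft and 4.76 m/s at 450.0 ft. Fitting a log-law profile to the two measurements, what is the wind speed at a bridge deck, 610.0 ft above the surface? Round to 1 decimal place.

Log law: V ∝ ln(z/z₀). From the pair, with r = V₁/V₂ = 0.81933,
ln z₀ = (ln z₁ − r·ln z₂)/(1 − r) = (4.6728 − 0.81933×6.1092)/0.18067 = -1.8412 → z₀ = 0.1586 ft
V₃ = V₁ · ln(z₃/z₀)/ln(z₁/z₀) = 3.9 × 8.2546/6.5140 = 4.9421 m/s

4.9 m/s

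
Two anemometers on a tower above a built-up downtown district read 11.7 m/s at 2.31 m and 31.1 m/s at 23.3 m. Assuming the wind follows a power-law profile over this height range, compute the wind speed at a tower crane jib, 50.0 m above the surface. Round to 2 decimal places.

First find α: α = ln(V₂/V₁)/ln(z₂/z₁) = ln(31.1/11.7)/ln(23.3/2.31) = 0.97762/2.31121 = 0.4230
Extrapolate from 23.3 m to 50.0 m: V₃ = 31.1 × (50.0/23.3)^0.4230 = 31.1 × 1.3812 = 42.9566 m/s

42.96 m/s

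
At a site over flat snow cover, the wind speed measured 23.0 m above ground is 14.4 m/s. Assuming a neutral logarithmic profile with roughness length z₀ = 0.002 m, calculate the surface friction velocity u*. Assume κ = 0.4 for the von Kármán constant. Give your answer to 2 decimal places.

u* ≈ 0.62 m/s

Log law: V(z) = (u*/κ) · ln(z/z₀) ⇒ u* = κ · V / ln(z/z₀)
u* = 0.4 × 14.4 / ln(23.0/0.002) = 0.4 × 14.4 / 9.3501
   = 5.7600 / 9.3501 = 0.6160 m/s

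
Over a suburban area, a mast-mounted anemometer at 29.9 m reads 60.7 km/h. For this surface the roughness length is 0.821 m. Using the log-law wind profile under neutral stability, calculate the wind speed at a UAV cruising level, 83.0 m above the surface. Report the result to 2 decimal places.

Log law: V(z) ∝ ln(z/z₀), so V₂/V₁ = ln(z₂/z₀) / ln(z₁/z₀).
ln(83.0/0.821) = 4.6161, ln(29.9/0.821) = 3.5951
V₂ = 60.7 × 4.6161/3.5951 = 60.7 × 1.2840 = 77.9384 km/h

77.94 km/h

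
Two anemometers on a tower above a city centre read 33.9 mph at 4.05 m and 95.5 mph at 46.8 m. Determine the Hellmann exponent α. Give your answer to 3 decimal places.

α ≈ 0.423

Power law: V₂/V₁ = (z₂/z₁)^α ⇒ α = ln(V₂/V₁) / ln(z₂/z₁)
α = ln(95.5/33.9) / ln(46.8/4.05) = ln(2.8171) / ln(11.5556)
  = 1.03571 / 2.44717 = 0.42323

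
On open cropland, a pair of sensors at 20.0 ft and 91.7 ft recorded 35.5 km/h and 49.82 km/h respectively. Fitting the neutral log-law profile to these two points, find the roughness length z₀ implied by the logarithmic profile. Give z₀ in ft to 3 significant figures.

z₀ ≈ 0.459 ft

Log law: V(z) ∝ ln(z/z₀). With r = V₁/V₂ = 35.5/49.82 = 0.71257,
r · ln(z₂/z₀) = ln(z₁/z₀) ⇒ ln z₀ = (ln z₁ − r·ln z₂)/(1 − r)
ln z₀ = (2.99573 − 0.71257×4.51852) / 0.28743 = -0.7793
z₀ = exp(-0.7793) = 0.4587 ft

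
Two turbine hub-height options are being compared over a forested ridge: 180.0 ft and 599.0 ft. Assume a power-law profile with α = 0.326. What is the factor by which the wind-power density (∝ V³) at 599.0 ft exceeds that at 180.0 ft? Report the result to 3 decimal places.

3.241

Speed ratio: V_B/V_A = (z_B/z_A)^α = (599.0/180.0)^0.326 = (3.3278)^0.326 = 1.47987
Power-density ratio: P_B/P_A = (V_B/V_A)³ = (1.47987)³ = 3.24091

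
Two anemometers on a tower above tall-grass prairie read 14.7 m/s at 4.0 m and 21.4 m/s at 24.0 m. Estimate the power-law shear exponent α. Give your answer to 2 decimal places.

α ≈ 0.21

Power law: V₂/V₁ = (z₂/z₁)^α ⇒ α = ln(V₂/V₁) / ln(z₂/z₁)
α = ln(21.4/14.7) / ln(24.0/4.0) = ln(1.4558) / ln(6.0000)
  = 0.37554 / 1.79176 = 0.20959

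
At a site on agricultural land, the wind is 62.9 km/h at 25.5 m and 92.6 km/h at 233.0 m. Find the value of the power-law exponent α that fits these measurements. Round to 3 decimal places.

α ≈ 0.175

Power law: V₂/V₁ = (z₂/z₁)^α ⇒ α = ln(V₂/V₁) / ln(z₂/z₁)
α = ln(92.6/62.9) / ln(233.0/25.5) = ln(1.4722) / ln(9.1373)
  = 0.38674 / 2.21236 = 0.17481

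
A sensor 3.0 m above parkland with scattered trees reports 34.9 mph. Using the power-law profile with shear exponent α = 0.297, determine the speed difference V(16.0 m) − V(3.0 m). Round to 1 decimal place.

Power law: V₂ = V₁ · (z₂/z₁)^α = 34.9 × (5.3333)^0.297 = 57.3778 mph
ΔV = 57.3778 − 34.9 = 22.4778 mph

22.5 mph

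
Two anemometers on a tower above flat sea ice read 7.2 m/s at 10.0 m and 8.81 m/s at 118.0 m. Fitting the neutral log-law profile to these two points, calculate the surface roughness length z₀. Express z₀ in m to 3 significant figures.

Log law: V(z) ∝ ln(z/z₀). With r = V₁/V₂ = 7.2/8.81 = 0.81725,
r · ln(z₂/z₀) = ln(z₁/z₀) ⇒ ln z₀ = (ln z₁ − r·ln z₂)/(1 − r)
ln z₀ = (2.30259 − 0.81725×4.77068) / 0.18275 = -8.7349
z₀ = exp(-8.7349) = 0.0001609 m

z₀ ≈ 0.000161 m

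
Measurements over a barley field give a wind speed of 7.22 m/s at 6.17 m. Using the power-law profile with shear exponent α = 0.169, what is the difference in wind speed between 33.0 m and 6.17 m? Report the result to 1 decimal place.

2.4 m/s

Power law: V₂ = V₁ · (z₂/z₁)^α = 7.22 × (5.3485)^0.169 = 9.5853 m/s
ΔV = 9.5853 − 7.22 = 2.3653 m/s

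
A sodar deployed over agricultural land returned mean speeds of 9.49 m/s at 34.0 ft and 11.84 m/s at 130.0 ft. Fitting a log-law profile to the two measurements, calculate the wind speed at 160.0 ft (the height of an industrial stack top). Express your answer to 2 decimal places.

12.20 m/s

Log law: V ∝ ln(z/z₀). From the pair, with r = V₁/V₂ = 0.80152,
ln z₀ = (ln z₁ − r·ln z₂)/(1 − r) = (3.5264 − 0.80152×4.8675)/0.19848 = -1.8897 → z₀ = 0.1511 ft
V₃ = V₁ · ln(z₃/z₀)/ln(z₁/z₀) = 9.49 × 6.9649/5.4161 = 12.2038 m/s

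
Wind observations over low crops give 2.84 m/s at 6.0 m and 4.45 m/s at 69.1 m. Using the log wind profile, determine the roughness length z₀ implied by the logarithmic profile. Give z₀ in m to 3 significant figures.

Log law: V(z) ∝ ln(z/z₀). With r = V₁/V₂ = 2.84/4.45 = 0.63820,
r · ln(z₂/z₀) = ln(z₁/z₀) ⇒ ln z₀ = (ln z₁ − r·ln z₂)/(1 − r)
ln z₀ = (1.79176 − 0.63820×4.23555) / 0.36180 = -2.5190
z₀ = exp(-2.5190) = 0.08054 m

z₀ ≈ 0.0805 m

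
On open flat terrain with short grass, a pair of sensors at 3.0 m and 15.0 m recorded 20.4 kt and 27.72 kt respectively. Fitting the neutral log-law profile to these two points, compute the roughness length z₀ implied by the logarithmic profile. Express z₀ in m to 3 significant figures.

z₀ ≈ 0.0338 m

Log law: V(z) ∝ ln(z/z₀). With r = V₁/V₂ = 20.4/27.72 = 0.73593,
r · ln(z₂/z₀) = ln(z₁/z₀) ⇒ ln z₀ = (ln z₁ − r·ln z₂)/(1 − r)
ln z₀ = (1.09861 − 0.73593×2.70805) / 0.26407 = -3.3867
z₀ = exp(-3.3867) = 0.03382 m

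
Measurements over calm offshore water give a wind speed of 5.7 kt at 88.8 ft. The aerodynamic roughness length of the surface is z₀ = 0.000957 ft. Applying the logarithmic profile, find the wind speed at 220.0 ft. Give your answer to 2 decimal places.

Log law: V(z) ∝ ln(z/z₀), so V₂/V₁ = ln(z₂/z₀) / ln(z₁/z₀).
ln(220.0/0.000957) = 12.3453, ln(88.8/0.000957) = 11.4381
V₂ = 5.7 × 12.3453/11.4381 = 5.7 × 1.0793 = 6.1521 kt

6.15 kt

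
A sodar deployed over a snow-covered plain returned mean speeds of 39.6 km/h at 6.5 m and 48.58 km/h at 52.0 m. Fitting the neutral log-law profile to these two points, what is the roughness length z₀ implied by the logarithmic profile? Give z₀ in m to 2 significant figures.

Log law: V(z) ∝ ln(z/z₀). With r = V₁/V₂ = 39.6/48.58 = 0.81515,
r · ln(z₂/z₀) = ln(z₁/z₀) ⇒ ln z₀ = (ln z₁ − r·ln z₂)/(1 − r)
ln z₀ = (1.87180 − 0.81515×3.95124) / 0.18485 = -7.2981
z₀ = exp(-7.2981) = 0.0006768 m

z₀ ≈ 0.00068 m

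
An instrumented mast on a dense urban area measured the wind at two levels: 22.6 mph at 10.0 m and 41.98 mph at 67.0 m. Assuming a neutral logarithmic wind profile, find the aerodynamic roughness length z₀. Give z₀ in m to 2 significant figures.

z₀ ≈ 1.1 m

Log law: V(z) ∝ ln(z/z₀). With r = V₁/V₂ = 22.6/41.98 = 0.53835,
r · ln(z₂/z₀) = ln(z₁/z₀) ⇒ ln z₀ = (ln z₁ − r·ln z₂)/(1 − r)
ln z₀ = (2.30259 − 0.53835×4.20469) / 0.46165 = 0.0844
z₀ = exp(0.0844) = 1.088 m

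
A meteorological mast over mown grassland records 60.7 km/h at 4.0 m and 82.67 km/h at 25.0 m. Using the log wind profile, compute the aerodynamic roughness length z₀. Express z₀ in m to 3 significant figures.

z₀ ≈ 0.0253 m

Log law: V(z) ∝ ln(z/z₀). With r = V₁/V₂ = 60.7/82.67 = 0.73424,
r · ln(z₂/z₀) = ln(z₁/z₀) ⇒ ln z₀ = (ln z₁ − r·ln z₂)/(1 − r)
ln z₀ = (1.38629 − 0.73424×3.21888) / 0.26576 = -3.6769
z₀ = exp(-3.6769) = 0.02530 m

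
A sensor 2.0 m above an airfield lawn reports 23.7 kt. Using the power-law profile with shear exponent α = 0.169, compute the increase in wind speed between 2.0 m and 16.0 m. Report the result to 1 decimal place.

Power law: V₂ = V₁ · (z₂/z₁)^α = 23.7 × (8.0000)^0.169 = 33.6799 kt
ΔV = 33.6799 − 23.7 = 9.9799 kt

10.0 kt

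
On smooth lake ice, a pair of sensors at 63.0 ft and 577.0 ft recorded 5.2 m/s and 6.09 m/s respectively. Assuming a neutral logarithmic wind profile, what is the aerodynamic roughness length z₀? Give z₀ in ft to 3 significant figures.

z₀ ≈ 0.000151 ft

Log law: V(z) ∝ ln(z/z₀). With r = V₁/V₂ = 5.2/6.09 = 0.85386,
r · ln(z₂/z₀) = ln(z₁/z₀) ⇒ ln z₀ = (ln z₁ − r·ln z₂)/(1 − r)
ln z₀ = (4.14313 − 0.85386×6.35784) / 0.14614 = -8.7967
z₀ = exp(-8.7967) = 0.0001512 ft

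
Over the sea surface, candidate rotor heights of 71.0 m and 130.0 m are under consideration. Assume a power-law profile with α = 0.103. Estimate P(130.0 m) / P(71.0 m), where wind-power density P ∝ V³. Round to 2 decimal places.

1.21

Speed ratio: V_B/V_A = (z_B/z_A)^α = (130.0/71.0)^0.103 = (1.8310)^0.103 = 1.06428
Power-density ratio: P_B/P_A = (V_B/V_A)³ = (1.06428)³ = 1.20551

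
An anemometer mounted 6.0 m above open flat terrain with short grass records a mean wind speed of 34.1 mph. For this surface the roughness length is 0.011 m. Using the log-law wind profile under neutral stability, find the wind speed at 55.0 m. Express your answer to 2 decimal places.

46.09 mph

Log law: V(z) ∝ ln(z/z₀), so V₂/V₁ = ln(z₂/z₀) / ln(z₁/z₀).
ln(55.0/0.011) = 8.5172, ln(6.0/0.011) = 6.3016
V₂ = 34.1 × 8.5172/6.3016 = 34.1 × 1.3516 = 46.0892 mph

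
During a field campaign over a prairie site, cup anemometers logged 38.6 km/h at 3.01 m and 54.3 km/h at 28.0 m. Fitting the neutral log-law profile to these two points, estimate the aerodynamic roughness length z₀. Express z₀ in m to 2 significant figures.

z₀ ≈ 0.013 m

Log law: V(z) ∝ ln(z/z₀). With r = V₁/V₂ = 38.6/54.3 = 0.71087,
r · ln(z₂/z₀) = ln(z₁/z₀) ⇒ ln z₀ = (ln z₁ − r·ln z₂)/(1 − r)
ln z₀ = (1.10194 − 0.71087×3.33220) / 0.28913 = -4.3814
z₀ = exp(-4.3814) = 0.01251 m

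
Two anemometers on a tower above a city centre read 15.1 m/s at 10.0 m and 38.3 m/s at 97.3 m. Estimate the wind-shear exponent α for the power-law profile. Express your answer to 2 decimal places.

α ≈ 0.41

Power law: V₂/V₁ = (z₂/z₁)^α ⇒ α = ln(V₂/V₁) / ln(z₂/z₁)
α = ln(38.3/15.1) / ln(97.3/10.0) = ln(2.5364) / ln(9.7300)
  = 0.93076 / 2.27521 = 0.40908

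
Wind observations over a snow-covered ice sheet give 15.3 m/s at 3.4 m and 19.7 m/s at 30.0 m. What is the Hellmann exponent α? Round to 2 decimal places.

Power law: V₂/V₁ = (z₂/z₁)^α ⇒ α = ln(V₂/V₁) / ln(z₂/z₁)
α = ln(19.7/15.3) / ln(30.0/3.4) = ln(1.2876) / ln(8.8235)
  = 0.25277 / 2.17742 = 0.11608

α ≈ 0.12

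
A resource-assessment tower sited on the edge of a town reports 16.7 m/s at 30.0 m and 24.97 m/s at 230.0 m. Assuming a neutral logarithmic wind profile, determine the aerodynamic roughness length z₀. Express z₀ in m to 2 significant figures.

Log law: V(z) ∝ ln(z/z₀). With r = V₁/V₂ = 16.7/24.97 = 0.66880,
r · ln(z₂/z₀) = ln(z₁/z₀) ⇒ ln z₀ = (ln z₁ − r·ln z₂)/(1 − r)
ln z₀ = (3.40120 − 0.66880×5.43808) / 0.33120 = -0.7120
z₀ = exp(-0.7120) = 0.4907 m

z₀ ≈ 0.49 m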